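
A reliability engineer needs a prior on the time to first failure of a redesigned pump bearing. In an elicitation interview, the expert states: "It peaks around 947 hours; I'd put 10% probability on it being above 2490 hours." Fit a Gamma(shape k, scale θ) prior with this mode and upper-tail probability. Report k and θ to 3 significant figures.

Gamma(k,θ) with k>1 has mode (k−1)θ, so θ = 947/(k−1).
Need P(X < 2490) = 0.9 with θ tied to k this way. Start at k = 2, θ = 947: P(X<2490) ≈ 0.738.
Too low — raise k to concentrate. Iterating converges to k ≈ 3.05.
Then θ = 947/(3.05−1) ≈ 462.

k ≈ 3.05, θ ≈ 462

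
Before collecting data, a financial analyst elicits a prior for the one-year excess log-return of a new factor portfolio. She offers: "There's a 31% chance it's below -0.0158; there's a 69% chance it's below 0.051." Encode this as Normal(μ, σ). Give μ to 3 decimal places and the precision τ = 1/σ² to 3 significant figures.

For Normal(μ,σ), the p-quantile is μ + z_p·σ. Here z_{0.31} = -0.4959, z_{0.69} = 0.4959.
So -0.0158 = μ − 0.4959σ and 0.051 = μ + 0.4959σ.
Subtracting: σ = (0.051 − -0.0158)/(0.4959 − (-0.4959)) = 0.067.
Then μ = -0.0158 − (-0.4959)·0.067 = 0.018.
Precision τ = 1/σ² = 1/0.06736² = 220.

μ = 0.018, τ = 220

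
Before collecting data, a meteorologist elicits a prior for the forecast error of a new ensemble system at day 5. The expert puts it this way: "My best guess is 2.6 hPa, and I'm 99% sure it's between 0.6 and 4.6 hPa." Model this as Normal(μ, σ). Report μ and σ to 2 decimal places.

μ = 2.60, σ = 0.78

A symmetric 99% interval runs μ ± z·σ with z = 2.576.
Half-width = 2, so σ = 2/2.576 = 0.78.
μ is the stated best guess, 2.60.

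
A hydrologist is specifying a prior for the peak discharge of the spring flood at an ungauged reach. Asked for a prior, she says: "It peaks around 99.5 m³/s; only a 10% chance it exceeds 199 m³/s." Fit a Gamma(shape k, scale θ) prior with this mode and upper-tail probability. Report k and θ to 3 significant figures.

k ≈ 4.99, θ ≈ 24.9

Gamma(k,θ) with k>1 has mode (k−1)θ, so θ = 99.5/(k−1).
Need P(X < 199) = 0.9 with θ tied to k this way. Start at k = 2, θ = 99.5: P(X<199) ≈ 0.594.
Too low — raise k to concentrate. Iterating converges to k ≈ 4.99.
Then θ = 99.5/(4.99−1) ≈ 24.9.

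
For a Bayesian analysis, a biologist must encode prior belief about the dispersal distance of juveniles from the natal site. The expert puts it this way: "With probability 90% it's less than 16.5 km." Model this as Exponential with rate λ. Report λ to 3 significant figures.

λ ≈ 0.14

P(T < 16.5) = 1 − e^(−λ·16.5) = 0.9, so λ = −ln(1−0.9)/16.5 = −ln(0.1)/16.5 = 0.14.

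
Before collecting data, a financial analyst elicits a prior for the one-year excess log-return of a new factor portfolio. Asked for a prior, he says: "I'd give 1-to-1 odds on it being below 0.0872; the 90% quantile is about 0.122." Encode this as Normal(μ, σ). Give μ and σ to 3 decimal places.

The p-quantile of Normal(μ,σ) is μ + z_p·σ, with z_{0.5} = 0 and z_{0.9} = 1.282.
Eliminate σ: μ = (z₂·x₁ − z₁·x₂)/(z₂ − z₁) = (1.282·0.0872 − (0)·0.122)/1.282 = 0.087.
Then σ = (x₂ − x₁)/(z₂ − z₁) = (0.122 − 0.0872)/1.282 = 0.027.

μ = 0.087, σ = 0.027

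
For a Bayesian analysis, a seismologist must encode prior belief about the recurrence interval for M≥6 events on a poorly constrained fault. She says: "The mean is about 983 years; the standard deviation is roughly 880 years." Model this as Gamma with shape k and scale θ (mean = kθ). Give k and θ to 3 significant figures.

For Gamma(k, scale θ): mean = kθ, variance = kθ², so CV = 1/√k.
CV = SD/mean = 880/983 = 0.8952, hence k = 1/CV² = 1.25.
Then θ = mean/k = 983/1.25 = 788.

k ≈ 1.25, θ ≈ 788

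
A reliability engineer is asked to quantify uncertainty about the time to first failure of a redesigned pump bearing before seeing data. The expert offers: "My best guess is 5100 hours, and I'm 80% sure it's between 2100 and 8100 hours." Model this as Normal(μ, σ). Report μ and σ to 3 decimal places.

A symmetric 80% interval runs μ ± z·σ with z = 1.282.
Half-width = 3000, so σ = 3000/1.282 = 2340.912.
μ is the stated best guess, 5100.000.

μ = 5100.000, σ = 2340.912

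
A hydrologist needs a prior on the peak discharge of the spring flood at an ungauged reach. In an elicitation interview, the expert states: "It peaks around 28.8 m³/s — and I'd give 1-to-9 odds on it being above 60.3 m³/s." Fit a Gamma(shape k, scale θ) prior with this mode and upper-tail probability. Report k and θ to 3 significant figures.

k ≈ 4.52, θ ≈ 8.19

Gamma(k,θ) with k>1 has mode (k−1)θ, so θ = 28.8/(k−1).
Need P(X < 60.3) = 0.9 with θ tied to k this way. Start at k = 2, θ = 28.8: P(X<60.3) ≈ 0.619.
Too low — raise k to concentrate. Iterating converges to k ≈ 4.52.
Then θ = 28.8/(4.52−1) ≈ 8.19.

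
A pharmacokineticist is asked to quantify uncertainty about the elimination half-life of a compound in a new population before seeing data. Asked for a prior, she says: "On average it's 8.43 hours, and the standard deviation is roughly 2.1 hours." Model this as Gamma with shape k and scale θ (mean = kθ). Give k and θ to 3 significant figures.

k ≈ 16.1, θ ≈ 0.523

For Gamma(k, scale θ): mean = kθ, variance = kθ², so CV = 1/√k.
CV = SD/mean = 2.1/8.43 = 0.2491, hence k = 1/CV² = 16.1.
Then θ = mean/k = 8.43/16.1 = 0.523.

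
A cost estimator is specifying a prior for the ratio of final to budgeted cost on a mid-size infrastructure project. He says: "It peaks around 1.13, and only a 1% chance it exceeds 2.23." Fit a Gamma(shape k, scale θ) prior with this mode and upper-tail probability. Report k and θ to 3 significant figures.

k ≈ 11.7, θ ≈ 0.106

Gamma(k,θ) with k>1 has mode (k−1)θ, so θ = 1.13/(k−1).
Need P(X < 2.23) = 0.99 with θ tied to k this way. Start at k = 2, θ = 1.13: P(X<2.23) ≈ 0.587.
Too low — raise k to concentrate. Iterating converges to k ≈ 11.7.
Then θ = 1.13/(11.7−1) ≈ 0.106.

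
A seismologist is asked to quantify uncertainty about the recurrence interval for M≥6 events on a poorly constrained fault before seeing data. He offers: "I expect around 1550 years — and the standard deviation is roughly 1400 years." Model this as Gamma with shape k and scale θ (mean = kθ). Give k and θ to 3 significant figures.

k ≈ 1.23, θ ≈ 1260

For Gamma(k, scale θ): mean = kθ, variance = kθ², so CV = 1/√k.
CV = SD/mean = 1400/1550 = 0.9032, hence k = 1/CV² = 1.23.
Then θ = mean/k = 1550/1.23 = 1260.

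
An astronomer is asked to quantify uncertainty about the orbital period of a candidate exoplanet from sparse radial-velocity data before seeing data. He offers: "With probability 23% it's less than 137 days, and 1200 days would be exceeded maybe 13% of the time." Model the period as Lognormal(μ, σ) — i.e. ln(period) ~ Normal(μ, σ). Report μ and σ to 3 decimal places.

If T ~ Lognormal(μ,σ) then ln T ~ Normal(μ,σ), so the p-quantile of ln T is μ + z_p·σ.
ln(137) = 4.92 and ln(1200) = 7.09; z_{0.23} = -0.7388, z_{0.87} = 1.126.
σ = (7.09 − 4.92)/(1.126 − (-0.7388)) = 1.163.
μ = 4.92 − (-0.7388)·1.163 = 5.780.

μ ≈ 5.780, σ ≈ 1.163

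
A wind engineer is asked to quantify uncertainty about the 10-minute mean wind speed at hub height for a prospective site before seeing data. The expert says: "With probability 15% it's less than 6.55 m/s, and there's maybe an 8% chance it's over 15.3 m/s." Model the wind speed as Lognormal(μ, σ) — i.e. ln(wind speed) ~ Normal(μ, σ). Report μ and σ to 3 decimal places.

If T ~ Lognormal(μ,σ) then ln T ~ Normal(μ,σ), so the p-quantile of ln T is μ + z_p·σ.
ln(6.55) = 1.879 and ln(15.3) = 2.728; z_{0.15} = -1.036, z_{0.92} = 1.405.
σ = (2.728 − 1.879)/(1.405 − (-1.036)) = 0.347.
μ = 1.879 − (-1.036)·0.347 = 2.240.

μ ≈ 2.240, σ ≈ 0.347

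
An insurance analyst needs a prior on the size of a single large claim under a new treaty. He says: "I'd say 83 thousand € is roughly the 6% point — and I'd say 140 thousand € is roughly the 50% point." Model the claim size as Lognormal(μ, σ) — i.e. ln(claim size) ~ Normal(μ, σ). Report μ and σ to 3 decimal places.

μ ≈ 4.942, σ ≈ 0.336

If T ~ Lognormal(μ,σ) then ln T ~ Normal(μ,σ), so the p-quantile of ln T is μ + z_p·σ.
ln(83) = 4.419 and ln(140) = 4.942; z_{0.06} = -1.555, z_{0.5} = 0.
σ = (4.942 − 4.419)/(0 − (-1.555)) = 0.336.
μ = 4.419 − (-1.555)·0.336 = 4.942.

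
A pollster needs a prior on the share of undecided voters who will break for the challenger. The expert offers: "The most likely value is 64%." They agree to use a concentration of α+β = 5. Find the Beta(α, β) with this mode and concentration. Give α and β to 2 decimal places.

α = 2.92, β = 2.08

For α,β > 1 the Beta mode is (α−1)/(α+β−2). With α+β = 5, the mode is (α−1)/3.
Set (α−1)/3 = 0.64 → α = 1 + 0.64·3 = 2.92.
β = 5 − α = 2.08.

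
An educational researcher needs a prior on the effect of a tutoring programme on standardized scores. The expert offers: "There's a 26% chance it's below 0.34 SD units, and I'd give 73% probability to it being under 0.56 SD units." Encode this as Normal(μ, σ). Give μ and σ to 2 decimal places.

For Normal(μ,σ), the p-quantile is μ + z_p·σ. Here z_{0.26} = -0.6433, z_{0.73} = 0.6128.
So 0.34 = μ − 0.6433σ and 0.56 = μ + 0.6128σ.
Subtracting: σ = (0.56 − 0.34)/(0.6128 − (-0.6433)) = 0.18.
Then μ = 0.34 − (-0.6433)·0.18 = 0.45.

μ = 0.45, σ = 0.18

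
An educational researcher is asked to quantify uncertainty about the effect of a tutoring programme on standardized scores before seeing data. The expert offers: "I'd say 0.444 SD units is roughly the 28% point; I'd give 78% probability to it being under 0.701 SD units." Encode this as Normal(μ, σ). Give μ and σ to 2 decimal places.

μ = 0.55, σ = 0.19

The p-quantile of Normal(μ,σ) is μ + z_p·σ, with z_{0.28} = -0.5828 and z_{0.78} = 0.7722.
Eliminate σ: μ = (z₂·x₁ − z₁·x₂)/(z₂ − z₁) = (0.7722·0.444 − (-0.5828)·0.701)/1.355 = 0.55.
Then σ = (x₂ − x₁)/(z₂ − z₁) = (0.701 − 0.444)/1.355 = 0.19.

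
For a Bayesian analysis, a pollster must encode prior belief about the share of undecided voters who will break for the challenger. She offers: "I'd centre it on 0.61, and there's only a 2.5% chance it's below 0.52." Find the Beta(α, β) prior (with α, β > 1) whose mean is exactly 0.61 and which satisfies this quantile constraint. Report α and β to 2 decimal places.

α ≈ 70.76, β ≈ 45.24

With mean 0.61 fixed, write α = 0.61s, β = 0.39s where s = α+β.
Need P(θ < 0.52) = 0.025 under Beta(0.61s, 0.39s). Normal approximation: (q−m)/√(m(1−m)/s) ≈ z_{0.025} = -1.96, so s ≈ 0.61·0.39·(-1.96)²/(0.52−0.61)² = 112.8.
At s = 112.8: P(θ<0.52) ≈ 0.027. Adjusting to match 0.025 gives s ≈ 116.00.
So α = 0.61·116.00 ≈ 70.76, β = 0.39·116.00 ≈ 45.24.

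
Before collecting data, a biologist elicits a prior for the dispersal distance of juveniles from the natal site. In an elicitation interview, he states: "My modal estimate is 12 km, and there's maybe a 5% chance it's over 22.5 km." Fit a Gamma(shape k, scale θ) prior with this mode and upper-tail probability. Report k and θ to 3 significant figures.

Gamma(k,θ) with k>1 has mode (k−1)θ, so θ = 12/(k−1).
Need P(X < 22.5) = 0.95 with θ tied to k this way. Start at k = 2, θ = 12: P(X<22.5) ≈ 0.559.
Too low — raise k to concentrate. Iterating converges to k ≈ 8.04.
Then θ = 12/(8.04−1) ≈ 1.7.

k ≈ 8.04, θ ≈ 1.7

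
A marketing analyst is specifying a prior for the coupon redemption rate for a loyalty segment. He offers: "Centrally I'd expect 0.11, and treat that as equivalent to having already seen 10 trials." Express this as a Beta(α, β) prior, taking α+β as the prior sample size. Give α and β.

α = 1.1, β = 8.9

Under the effective-sample-size interpretation, Beta(α, β) has prior mean α/(α+β) and prior sample size α+β.
So α+β = 10 and α/(α+β) = 0.11, giving α = 0.11·10 = 1.1 and β = 10 − 1.1 = 8.9.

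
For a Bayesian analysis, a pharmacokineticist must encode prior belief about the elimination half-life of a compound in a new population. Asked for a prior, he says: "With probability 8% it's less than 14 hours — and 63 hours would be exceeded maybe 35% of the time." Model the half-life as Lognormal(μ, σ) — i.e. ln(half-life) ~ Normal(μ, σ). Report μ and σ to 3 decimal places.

μ ≈ 3.819, σ ≈ 0.840

If T ~ Lognormal(μ,σ) then ln T ~ Normal(μ,σ), so the p-quantile of ln T is μ + z_p·σ.
ln(14) = 2.639 and ln(63) = 4.143; z_{0.08} = -1.405, z_{0.65} = 0.3853.
σ = (4.143 − 2.639)/(0.3853 − (-1.405)) = 0.840.
μ = 2.639 − (-1.405)·0.840 = 3.819.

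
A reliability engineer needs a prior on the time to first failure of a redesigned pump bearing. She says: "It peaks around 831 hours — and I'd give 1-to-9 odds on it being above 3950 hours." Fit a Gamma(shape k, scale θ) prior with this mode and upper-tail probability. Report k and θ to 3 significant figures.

Gamma(k,θ) with k>1 has mode (k−1)θ, so θ = 831/(k−1).
Need P(X < 3950) = 0.9 with θ tied to k this way. Start at k = 2, θ = 831: P(X<3950) ≈ 0.950.
Too high — lower k to spread out. Iterating converges to k ≈ 1.73.
Then θ = 831/(1.73−1) ≈ 1130.

k ≈ 1.73, θ ≈ 1130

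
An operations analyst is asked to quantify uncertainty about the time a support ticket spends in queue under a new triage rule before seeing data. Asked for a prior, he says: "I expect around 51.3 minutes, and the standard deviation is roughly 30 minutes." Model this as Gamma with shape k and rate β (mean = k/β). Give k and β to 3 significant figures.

For Gamma(k, rate β): mean = k/β, variance = k/β², so CV = 1/√k.
CV = SD/mean = 30/51.3 = 0.5848, hence k = 1/CV² = 2.92.
Then β = k/mean = 2.92/51.3 = 0.057.

k ≈ 2.92, β ≈ 0.057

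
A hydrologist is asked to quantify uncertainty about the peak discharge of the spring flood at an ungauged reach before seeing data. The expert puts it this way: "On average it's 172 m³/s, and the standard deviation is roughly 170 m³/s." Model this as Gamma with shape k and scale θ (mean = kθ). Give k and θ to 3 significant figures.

k ≈ 1.02, θ ≈ 168

For Gamma(k, scale θ): mean = kθ, variance = kθ², so CV = 1/√k.
CV = SD/mean = 170/172 = 0.9884, hence k = 1/CV² = 1.02.
Then θ = mean/k = 172/1.02 = 168.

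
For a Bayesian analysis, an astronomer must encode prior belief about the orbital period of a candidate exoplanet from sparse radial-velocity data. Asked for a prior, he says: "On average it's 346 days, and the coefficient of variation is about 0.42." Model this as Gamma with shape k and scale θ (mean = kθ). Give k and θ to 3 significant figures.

k ≈ 5.67, θ ≈ 61

For Gamma(k, scale θ): mean = kθ, variance = kθ², so CV = 1/√k.
CV = 0.42, hence k = 1/CV² = 5.67.
Then θ = mean/k = 346/5.67 = 61.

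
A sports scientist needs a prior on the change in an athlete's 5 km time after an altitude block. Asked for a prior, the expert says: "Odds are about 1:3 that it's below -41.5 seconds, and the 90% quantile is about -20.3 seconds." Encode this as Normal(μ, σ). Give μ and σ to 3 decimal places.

The p-quantile of Normal(μ,σ) is μ + z_p·σ, with z_{0.25} = -0.6745 and z_{0.9} = 1.282.
Eliminate σ: μ = (z₂·x₁ − z₁·x₂)/(z₂ − z₁) = (1.282·-41.5 − (-0.6745)·-20.3)/1.956 = -34.190.
Then σ = (x₂ − x₁)/(z₂ − z₁) = (-20.3 − -41.5)/1.956 = 10.838.

μ = -34.190, σ = 10.838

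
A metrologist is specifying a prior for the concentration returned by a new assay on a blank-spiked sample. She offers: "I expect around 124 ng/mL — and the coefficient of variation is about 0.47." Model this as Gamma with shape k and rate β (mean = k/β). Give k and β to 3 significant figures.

For Gamma(k, rate β): mean = k/β, variance = k/β², so CV = 1/√k.
CV = 0.47, hence k = 1/CV² = 4.53.
Then β = k/mean = 4.53/124 = 0.0365.

k ≈ 4.53, β ≈ 0.0365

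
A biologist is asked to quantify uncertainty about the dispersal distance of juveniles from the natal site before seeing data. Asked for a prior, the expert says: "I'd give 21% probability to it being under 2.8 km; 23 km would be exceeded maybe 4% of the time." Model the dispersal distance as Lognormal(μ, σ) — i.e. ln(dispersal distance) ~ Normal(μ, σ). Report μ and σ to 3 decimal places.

If T ~ Lognormal(μ,σ) then ln T ~ Normal(μ,σ), so the p-quantile of ln T is μ + z_p·σ.
ln(2.8) = 1.03 and ln(23) = 3.135; z_{0.21} = -0.8064, z_{0.96} = 1.751.
σ = (3.135 − 1.03)/(1.751 − (-0.8064)) = 0.824.
μ = 1.03 − (-0.8064)·0.824 = 1.694.

μ ≈ 1.694, σ ≈ 0.824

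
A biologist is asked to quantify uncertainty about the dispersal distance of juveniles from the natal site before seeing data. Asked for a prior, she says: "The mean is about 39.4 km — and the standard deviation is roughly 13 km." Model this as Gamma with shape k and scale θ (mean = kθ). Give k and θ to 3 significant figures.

k ≈ 9.19, θ ≈ 4.29

For Gamma(k, scale θ): mean = kθ, variance = kθ², so CV = 1/√k.
CV = SD/mean = 13/39.4 = 0.3299, hence k = 1/CV² = 9.19.
Then θ = mean/k = 39.4/9.19 = 4.29.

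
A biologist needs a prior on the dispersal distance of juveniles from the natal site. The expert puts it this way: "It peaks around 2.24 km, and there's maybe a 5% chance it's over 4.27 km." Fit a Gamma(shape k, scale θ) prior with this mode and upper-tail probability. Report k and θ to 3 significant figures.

k ≈ 7.68, θ ≈ 0.335

Gamma(k,θ) with k>1 has mode (k−1)θ, so θ = 2.24/(k−1).
Need P(X < 4.27) = 0.95 with θ tied to k this way. Start at k = 2, θ = 2.24: P(X<4.27) ≈ 0.568.
Too low — raise k to concentrate. Iterating converges to k ≈ 7.68.
Then θ = 2.24/(7.68−1) ≈ 0.335.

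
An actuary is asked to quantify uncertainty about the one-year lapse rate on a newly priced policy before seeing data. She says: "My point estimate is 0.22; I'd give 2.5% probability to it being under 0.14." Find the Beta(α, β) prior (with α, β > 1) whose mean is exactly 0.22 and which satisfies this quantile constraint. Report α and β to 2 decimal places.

With mean 0.22 fixed, write α = 0.22s, β = 0.78s where s = α+β.
Need P(θ < 0.14) = 0.025 under Beta(0.22s, 0.78s). Normal approximation: (q−m)/√(m(1−m)/s) ≈ z_{0.025} = -1.96, so s ≈ 0.22·0.78·(-1.96)²/(0.14−0.22)² = 103.0.
At s = 103.0: P(θ<0.14) ≈ 0.016. Adjusting to match 0.025 gives s ≈ 87.22.
So α = 0.22·87.22 ≈ 19.19, β = 0.78·87.22 ≈ 68.03.

α ≈ 19.19, β ≈ 68.03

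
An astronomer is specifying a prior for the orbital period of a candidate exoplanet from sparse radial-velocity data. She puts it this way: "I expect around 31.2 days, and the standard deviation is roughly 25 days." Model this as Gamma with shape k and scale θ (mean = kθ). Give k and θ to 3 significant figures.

k ≈ 1.56, θ ≈ 20

For Gamma(k, scale θ): mean = kθ, variance = kθ², so CV = 1/√k.
CV = SD/mean = 25/31.2 = 0.8013, hence k = 1/CV² = 1.56.
Then θ = mean/k = 31.2/1.56 = 20.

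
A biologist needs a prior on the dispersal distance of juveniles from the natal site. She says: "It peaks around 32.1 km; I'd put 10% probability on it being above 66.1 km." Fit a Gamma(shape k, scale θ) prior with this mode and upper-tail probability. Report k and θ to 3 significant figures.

k ≈ 4.68, θ ≈ 8.72

Gamma(k,θ) with k>1 has mode (k−1)θ, so θ = 32.1/(k−1).
Need P(X < 66.1) = 0.9 with θ tied to k this way. Start at k = 2, θ = 32.1: P(X<66.1) ≈ 0.610.
Too low — raise k to concentrate. Iterating converges to k ≈ 4.68.
Then θ = 32.1/(4.68−1) ≈ 8.72.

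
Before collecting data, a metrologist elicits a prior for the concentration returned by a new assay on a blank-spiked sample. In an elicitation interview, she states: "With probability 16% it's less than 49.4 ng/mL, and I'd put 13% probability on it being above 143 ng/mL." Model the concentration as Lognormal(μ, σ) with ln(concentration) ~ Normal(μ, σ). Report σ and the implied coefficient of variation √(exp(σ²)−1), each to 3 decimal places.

σ ≈ 0.501, CV ≈ 0.534

If T ~ Lognormal(μ,σ) then ln T ~ Normal(μ,σ), so the p-quantile of ln T is μ + z_p·σ.
ln(49.4) = 3.9 and ln(143) = 4.963; z_{0.16} = -0.9945, z_{0.87} = 1.126.
σ = (4.963 − 3.9)/(1.126 − (-0.9945)) = 0.501.
μ = 3.9 − (-0.9945)·0.501 = 4.398.
CV = √(exp(σ²)−1) = √(exp(0.2512)−1) = 0.534.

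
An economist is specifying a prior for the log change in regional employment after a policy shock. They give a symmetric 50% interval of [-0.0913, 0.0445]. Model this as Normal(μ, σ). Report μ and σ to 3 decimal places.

μ = -0.023, σ = 0.101

A symmetric 50% interval runs μ ± z·σ with z = 0.6745.
Half-width = 0.0679, so σ = 0.0679/0.6745 = 0.101.
μ is the interval midpoint, -0.023.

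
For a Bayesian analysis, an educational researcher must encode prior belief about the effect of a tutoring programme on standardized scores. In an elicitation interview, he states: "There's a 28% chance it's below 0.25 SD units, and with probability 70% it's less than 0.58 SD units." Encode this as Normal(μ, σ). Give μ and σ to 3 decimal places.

The p-quantile of Normal(μ,σ) is μ + z_p·σ, with z_{0.28} = -0.5828 and z_{0.7} = 0.5244.
Eliminate σ: μ = (z₂·x₁ − z₁·x₂)/(z₂ − z₁) = (0.5244·0.25 − (-0.5828)·0.58)/1.107 = 0.424.
Then σ = (x₂ − x₁)/(z₂ − z₁) = (0.58 − 0.25)/1.107 = 0.298.

μ = 0.424, σ = 0.298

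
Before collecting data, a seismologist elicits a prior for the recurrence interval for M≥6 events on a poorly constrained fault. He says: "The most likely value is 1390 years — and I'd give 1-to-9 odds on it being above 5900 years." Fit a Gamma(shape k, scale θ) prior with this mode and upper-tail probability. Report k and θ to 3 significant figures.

Gamma(k,θ) with k>1 has mode (k−1)θ, so θ = 1390/(k−1).
Need P(X < 5900) = 0.9 with θ tied to k this way. Start at k = 2, θ = 1390: P(X<5900) ≈ 0.925.
Too high — lower k to spread out. Iterating converges to k ≈ 1.87.
Then θ = 1390/(1.87−1) ≈ 1600.

k ≈ 1.87, θ ≈ 1600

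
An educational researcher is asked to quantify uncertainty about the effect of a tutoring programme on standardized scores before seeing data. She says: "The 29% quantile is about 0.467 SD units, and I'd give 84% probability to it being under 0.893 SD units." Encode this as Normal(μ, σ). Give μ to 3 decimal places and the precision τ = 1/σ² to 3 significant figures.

For Normal(μ,σ), the p-quantile is μ + z_p·σ. Here z_{0.29} = -0.5534, z_{0.84} = 0.9945.
So 0.467 = μ − 0.5534σ and 0.893 = μ + 0.9945σ.
Subtracting: σ = (0.893 − 0.467)/(0.9945 − (-0.5534)) = 0.275.
Then μ = 0.467 − (-0.5534)·0.275 = 0.619.
Precision τ = 1/σ² = 1/0.2752² = 13.2.

μ = 0.619, τ = 13.2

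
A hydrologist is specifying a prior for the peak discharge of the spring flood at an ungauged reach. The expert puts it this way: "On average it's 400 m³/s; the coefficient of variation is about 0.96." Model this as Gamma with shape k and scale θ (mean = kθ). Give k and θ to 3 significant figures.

For Gamma(k, scale θ): mean = kθ, variance = kθ², so CV = 1/√k.
CV = 0.96, hence k = 1/CV² = 1.09.
Then θ = mean/k = 400/1.09 = 369.

k ≈ 1.09, θ ≈ 369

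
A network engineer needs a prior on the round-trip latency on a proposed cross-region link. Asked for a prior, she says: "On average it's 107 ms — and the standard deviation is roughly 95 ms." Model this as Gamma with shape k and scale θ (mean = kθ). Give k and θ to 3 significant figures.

k ≈ 1.27, θ ≈ 84.3

For Gamma(k, scale θ): mean = kθ, variance = kθ², so CV = 1/√k.
CV = SD/mean = 95/107 = 0.8879, hence k = 1/CV² = 1.27.
Then θ = mean/k = 107/1.27 = 84.3.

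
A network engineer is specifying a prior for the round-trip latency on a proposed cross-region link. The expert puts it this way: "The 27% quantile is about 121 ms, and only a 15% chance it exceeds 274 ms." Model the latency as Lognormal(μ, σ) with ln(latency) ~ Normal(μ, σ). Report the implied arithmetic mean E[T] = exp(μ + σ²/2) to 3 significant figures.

E[T] ≈ 185 ms

If T ~ Lognormal(μ,σ) then ln T ~ Normal(μ,σ), so the p-quantile of ln T is μ + z_p·σ.
ln(121) = 4.796 and ln(274) = 5.613; z_{0.27} = -0.6128, z_{0.85} = 1.036.
σ = (5.613 − 4.796)/(1.036 − (-0.6128)) = 0.496.
μ = 4.796 − (-0.6128)·0.496 = 5.099.
E[T] = exp(μ + σ²/2) = exp(5.099 + 0.1228) = 185 ms.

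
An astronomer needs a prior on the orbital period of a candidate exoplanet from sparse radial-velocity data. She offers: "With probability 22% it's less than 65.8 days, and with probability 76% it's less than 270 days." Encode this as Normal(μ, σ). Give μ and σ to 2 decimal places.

μ = 172.45, σ = 138.11

The p-quantile of Normal(μ,σ) is μ + z_p·σ, with z_{0.22} = -0.7722 and z_{0.76} = 0.7063.
Eliminate σ: μ = (z₂·x₁ − z₁·x₂)/(z₂ − z₁) = (0.7063·65.8 − (-0.7722)·270)/1.478 = 172.45.
Then σ = (x₂ − x₁)/(z₂ − z₁) = (270 − 65.8)/1.478 = 138.11.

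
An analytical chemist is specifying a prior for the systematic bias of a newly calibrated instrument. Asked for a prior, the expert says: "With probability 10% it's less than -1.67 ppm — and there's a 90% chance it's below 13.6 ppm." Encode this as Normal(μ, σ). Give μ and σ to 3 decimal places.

μ = 5.965, σ = 5.958

For Normal(μ,σ), the p-quantile is μ + z_p·σ. Here z_{0.1} = -1.282, z_{0.9} = 1.282.
So -1.67 = μ − 1.282σ and 13.6 = μ + 1.282σ.
Subtracting: σ = (13.6 − -1.67)/(1.282 − (-1.282)) = 5.958.
Then μ = -1.67 − (-1.282)·5.958 = 5.965.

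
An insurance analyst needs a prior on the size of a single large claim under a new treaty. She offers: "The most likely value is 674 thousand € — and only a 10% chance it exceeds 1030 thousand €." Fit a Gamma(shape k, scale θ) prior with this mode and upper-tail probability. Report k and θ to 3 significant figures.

k ≈ 11.4, θ ≈ 65

Gamma(k,θ) with k>1 has mode (k−1)θ, so θ = 674/(k−1).
Need P(X < 1030) = 0.9 with θ tied to k this way. Start at k = 2, θ = 674: P(X<1030) ≈ 0.452.
Too low — raise k to concentrate. Iterating converges to k ≈ 11.4.
Then θ = 674/(11.4−1) ≈ 65.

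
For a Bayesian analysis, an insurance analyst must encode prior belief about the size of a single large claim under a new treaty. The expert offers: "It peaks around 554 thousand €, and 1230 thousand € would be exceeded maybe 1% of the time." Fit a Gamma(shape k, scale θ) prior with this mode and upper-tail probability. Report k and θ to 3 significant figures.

k ≈ 8.56, θ ≈ 73.2

Gamma(k,θ) with k>1 has mode (k−1)θ, so θ = 554/(k−1).
Need P(X < 1230) = 0.99 with θ tied to k this way. Start at k = 2, θ = 554: P(X<1230) ≈ 0.650.
Too low — raise k to concentrate. Iterating converges to k ≈ 8.56.
Then θ = 554/(8.56−1) ≈ 73.2.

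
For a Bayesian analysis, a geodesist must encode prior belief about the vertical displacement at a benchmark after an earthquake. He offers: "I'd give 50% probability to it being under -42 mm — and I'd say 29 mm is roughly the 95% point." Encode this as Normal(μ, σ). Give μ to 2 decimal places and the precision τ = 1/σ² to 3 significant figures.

For Normal(μ,σ), the p-quantile is μ + z_p·σ. Here z_{0.5} = 0, z_{0.95} = 1.645.
So -42 = μ + 0σ and 29 = μ + 1.645σ.
Subtracting: σ = (29 − -42)/(1.645 − (0)) = 43.16.
Then μ = -42 − (0)·43.16 = -42.00.
Precision τ = 1/σ² = 1/43.16² = 0.000537.

μ = -42.00, τ = 0.000537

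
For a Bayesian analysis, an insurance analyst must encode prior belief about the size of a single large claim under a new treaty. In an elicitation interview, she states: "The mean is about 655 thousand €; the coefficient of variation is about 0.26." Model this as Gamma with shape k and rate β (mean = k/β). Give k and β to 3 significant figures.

k ≈ 14.8, β ≈ 0.0226

For Gamma(k, rate β): mean = k/β, variance = k/β², so CV = 1/√k.
CV = 0.26, hence k = 1/CV² = 14.8.
Then β = k/mean = 14.8/655 = 0.0226.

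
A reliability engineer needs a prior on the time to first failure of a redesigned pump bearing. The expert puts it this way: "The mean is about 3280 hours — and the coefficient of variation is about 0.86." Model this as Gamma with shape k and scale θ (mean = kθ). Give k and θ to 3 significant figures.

k ≈ 1.35, θ ≈ 2430

For Gamma(k, scale θ): mean = kθ, variance = kθ², so CV = 1/√k.
CV = 0.86, hence k = 1/CV² = 1.35.
Then θ = mean/k = 3280/1.35 = 2430.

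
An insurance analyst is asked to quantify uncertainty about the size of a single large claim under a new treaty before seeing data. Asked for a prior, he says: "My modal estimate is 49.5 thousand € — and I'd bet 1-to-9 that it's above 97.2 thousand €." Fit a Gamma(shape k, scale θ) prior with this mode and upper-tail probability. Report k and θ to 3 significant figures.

Gamma(k,θ) with k>1 has mode (k−1)θ, so θ = 49.5/(k−1).
Need P(X < 97.2) = 0.9 with θ tied to k this way. Start at k = 2, θ = 49.5: P(X<97.2) ≈ 0.584.
Too low — raise k to concentrate. Iterating converges to k ≈ 5.21.
Then θ = 49.5/(5.21−1) ≈ 11.8.

k ≈ 5.21, θ ≈ 11.8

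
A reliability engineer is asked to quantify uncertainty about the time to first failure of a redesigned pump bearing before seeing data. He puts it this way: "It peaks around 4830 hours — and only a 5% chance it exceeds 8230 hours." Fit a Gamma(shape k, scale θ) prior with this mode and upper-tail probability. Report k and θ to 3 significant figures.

k ≈ 10.8, θ ≈ 491

Gamma(k,θ) with k>1 has mode (k−1)θ, so θ = 4830/(k−1).
Need P(X < 8230) = 0.95 with θ tied to k this way. Start at k = 2, θ = 4830: P(X<8230) ≈ 0.508.
Too low — raise k to concentrate. Iterating converges to k ≈ 10.8.
Then θ = 4830/(10.8−1) ≈ 491.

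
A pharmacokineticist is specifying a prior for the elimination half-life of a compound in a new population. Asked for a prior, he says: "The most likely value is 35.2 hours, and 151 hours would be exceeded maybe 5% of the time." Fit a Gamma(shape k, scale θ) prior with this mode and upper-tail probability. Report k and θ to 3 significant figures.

Gamma(k,θ) with k>1 has mode (k−1)θ, so θ = 35.2/(k−1).
Need P(X < 151) = 0.95 with θ tied to k this way. Start at k = 2, θ = 35.2: P(X<151) ≈ 0.927.
Too low — raise k to concentrate. Iterating converges to k ≈ 2.17.
Then θ = 35.2/(2.17−1) ≈ 30.1.

k ≈ 2.17, θ ≈ 30.1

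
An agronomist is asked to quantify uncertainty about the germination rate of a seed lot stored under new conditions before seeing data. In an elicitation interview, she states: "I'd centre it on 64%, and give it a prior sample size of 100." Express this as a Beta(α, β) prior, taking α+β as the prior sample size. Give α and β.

Under the effective-sample-size interpretation, Beta(α, β) has prior mean α/(α+β) and prior sample size α+β.
So α+β = 100 and α/(α+β) = 0.64, giving α = 0.64·100 = 64 and β = 100 − 64 = 36.

α = 64, β = 36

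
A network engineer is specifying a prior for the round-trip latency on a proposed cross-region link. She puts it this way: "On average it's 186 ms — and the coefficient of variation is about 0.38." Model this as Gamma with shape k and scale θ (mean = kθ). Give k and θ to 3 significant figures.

k ≈ 6.93, θ ≈ 26.9

For Gamma(k, scale θ): mean = kθ, variance = kθ², so CV = 1/√k.
CV = 0.38, hence k = 1/CV² = 6.93.
Then θ = mean/k = 186/6.93 = 26.9.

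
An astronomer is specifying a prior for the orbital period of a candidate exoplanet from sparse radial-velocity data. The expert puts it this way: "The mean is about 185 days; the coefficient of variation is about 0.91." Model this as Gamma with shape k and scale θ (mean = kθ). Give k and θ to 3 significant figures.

For Gamma(k, scale θ): mean = kθ, variance = kθ², so CV = 1/√k.
CV = 0.91, hence k = 1/CV² = 1.21.
Then θ = mean/k = 185/1.21 = 153.

k ≈ 1.21, θ ≈ 153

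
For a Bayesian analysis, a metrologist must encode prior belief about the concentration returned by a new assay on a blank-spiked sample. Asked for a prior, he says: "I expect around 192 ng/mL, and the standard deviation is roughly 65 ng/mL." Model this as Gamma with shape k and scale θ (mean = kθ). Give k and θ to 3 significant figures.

For Gamma(k, scale θ): mean = kθ, variance = kθ², so CV = 1/√k.
CV = SD/mean = 65/192 = 0.3385, hence k = 1/CV² = 8.73.
Then θ = mean/k = 192/8.73 = 22.

k ≈ 8.73, θ ≈ 22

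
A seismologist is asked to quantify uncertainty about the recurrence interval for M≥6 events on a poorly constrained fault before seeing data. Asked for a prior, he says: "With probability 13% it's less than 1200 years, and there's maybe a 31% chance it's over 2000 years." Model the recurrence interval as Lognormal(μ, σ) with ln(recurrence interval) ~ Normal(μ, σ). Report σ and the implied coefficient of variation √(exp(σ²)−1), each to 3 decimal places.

σ ≈ 0.315, CV ≈ 0.323

If T ~ Lognormal(μ,σ) then ln T ~ Normal(μ,σ), so the p-quantile of ln T is μ + z_p·σ.
ln(1200) = 7.09 and ln(2000) = 7.601; z_{0.13} = -1.126, z_{0.69} = 0.4959.
σ = (7.601 − 7.09)/(0.4959 − (-1.126)) = 0.315.
μ = 7.09 − (-1.126)·0.315 = 7.445.
CV = √(exp(σ²)−1) = √(exp(0.0992)−1) = 0.323.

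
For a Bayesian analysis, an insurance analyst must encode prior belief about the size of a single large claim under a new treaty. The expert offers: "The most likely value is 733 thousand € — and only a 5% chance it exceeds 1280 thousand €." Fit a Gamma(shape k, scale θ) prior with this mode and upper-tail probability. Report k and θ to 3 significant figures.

k ≈ 9.98, θ ≈ 81.7

Gamma(k,θ) with k>1 has mode (k−1)θ, so θ = 733/(k−1).
Need P(X < 1280) = 0.95 with θ tied to k this way. Start at k = 2, θ = 733: P(X<1280) ≈ 0.521.
Too low — raise k to concentrate. Iterating converges to k ≈ 9.98.
Then θ = 733/(9.98−1) ≈ 81.7.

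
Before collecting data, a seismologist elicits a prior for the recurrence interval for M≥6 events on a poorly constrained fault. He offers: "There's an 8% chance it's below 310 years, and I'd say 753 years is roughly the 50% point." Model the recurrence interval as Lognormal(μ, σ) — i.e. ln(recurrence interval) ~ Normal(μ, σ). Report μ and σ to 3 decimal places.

μ ≈ 6.624, σ ≈ 0.632

If T ~ Lognormal(μ,σ) then ln T ~ Normal(μ,σ), so the p-quantile of ln T is μ + z_p·σ.
ln(310) = 5.737 and ln(753) = 6.624; z_{0.08} = -1.405, z_{0.5} = 0.
σ = (6.624 − 5.737)/(0 − (-1.405)) = 0.632.
μ = 5.737 − (-1.405)·0.632 = 6.624.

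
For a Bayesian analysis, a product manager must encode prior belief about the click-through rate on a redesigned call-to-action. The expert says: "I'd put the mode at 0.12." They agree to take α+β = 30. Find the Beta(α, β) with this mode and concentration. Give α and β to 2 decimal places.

For α,β > 1 the Beta mode is (α−1)/(α+β−2). With α+β = 30, the mode is (α−1)/28.
Set (α−1)/28 = 0.12 → α = 1 + 0.12·28 = 4.36.
β = 30 − α = 25.64.

α = 4.36, β = 25.64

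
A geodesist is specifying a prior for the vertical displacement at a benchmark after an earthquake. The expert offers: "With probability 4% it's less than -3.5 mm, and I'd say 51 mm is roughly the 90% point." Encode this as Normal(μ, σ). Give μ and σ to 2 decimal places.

For Normal(μ,σ), the p-quantile is μ + z_p·σ. Here z_{0.04} = -1.751, z_{0.9} = 1.282.
So -3.5 = μ − 1.751σ and 51 = μ + 1.282σ.
Subtracting: σ = (51 − -3.5)/(1.282 − (-1.751)) = 17.97.
Then μ = -3.5 − (-1.751)·17.97 = 27.97.

μ = 27.97, σ = 17.97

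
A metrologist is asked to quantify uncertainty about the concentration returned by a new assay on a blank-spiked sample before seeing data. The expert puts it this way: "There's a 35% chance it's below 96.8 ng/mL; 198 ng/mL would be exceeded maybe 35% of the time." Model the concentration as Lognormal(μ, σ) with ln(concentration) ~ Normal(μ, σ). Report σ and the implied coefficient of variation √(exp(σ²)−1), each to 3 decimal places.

σ ≈ 0.929, CV ≈ 1.170

If T ~ Lognormal(μ,σ) then ln T ~ Normal(μ,σ), so the p-quantile of ln T is μ + z_p·σ.
ln(96.8) = 4.573 and ln(198) = 5.288; z_{0.35} = -0.3853, z_{0.65} = 0.3853.
σ = (5.288 − 4.573)/(0.3853 − (-0.3853)) = 0.929.
μ = 4.573 − (-0.3853)·0.929 = 4.930.
CV = √(exp(σ²)−1) = √(exp(0.8623)−1) = 1.170.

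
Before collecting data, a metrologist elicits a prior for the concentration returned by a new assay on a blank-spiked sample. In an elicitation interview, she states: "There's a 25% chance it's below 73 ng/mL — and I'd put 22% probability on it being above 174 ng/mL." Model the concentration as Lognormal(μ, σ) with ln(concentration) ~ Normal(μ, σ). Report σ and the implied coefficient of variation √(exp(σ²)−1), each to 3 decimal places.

σ ≈ 0.600, CV ≈ 0.659

If T ~ Lognormal(μ,σ) then ln T ~ Normal(μ,σ), so the p-quantile of ln T is μ + z_p·σ.
ln(73) = 4.29 and ln(174) = 5.159; z_{0.25} = -0.6745, z_{0.78} = 0.7722.
σ = (5.159 − 4.29)/(0.7722 − (-0.6745)) = 0.600.
μ = 4.29 − (-0.6745)·0.600 = 4.695.
CV = √(exp(σ²)−1) = √(exp(0.3605)−1) = 0.659.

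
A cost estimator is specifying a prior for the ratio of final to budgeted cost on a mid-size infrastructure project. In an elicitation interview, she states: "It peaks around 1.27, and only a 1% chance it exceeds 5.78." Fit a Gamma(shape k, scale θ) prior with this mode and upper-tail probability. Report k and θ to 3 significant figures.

k ≈ 2.76, θ ≈ 0.724

Gamma(k,θ) with k>1 has mode (k−1)θ, so θ = 1.27/(k−1).
Need P(X < 5.78) = 0.99 with θ tied to k this way. Start at k = 2, θ = 1.27: P(X<5.78) ≈ 0.941.
Too low — raise k to concentrate. Iterating converges to k ≈ 2.76.
Then θ = 1.27/(2.76−1) ≈ 0.724.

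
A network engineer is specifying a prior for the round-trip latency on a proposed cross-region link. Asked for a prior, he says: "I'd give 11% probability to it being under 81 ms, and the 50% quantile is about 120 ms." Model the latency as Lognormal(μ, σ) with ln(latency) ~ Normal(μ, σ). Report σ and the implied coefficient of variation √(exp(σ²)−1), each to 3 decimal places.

σ ≈ 0.320, CV ≈ 0.329

If T ~ Lognormal(μ,σ) then ln T ~ Normal(μ,σ), so the p-quantile of ln T is μ + z_p·σ.
ln(81) = 4.394 and ln(120) = 4.787; z_{0.11} = -1.227, z_{0.5} = 0.
σ = (4.787 − 4.394)/(0 − (-1.227)) = 0.320.
μ = 4.394 − (-1.227)·0.320 = 4.787.
CV = √(exp(σ²)−1) = √(exp(0.1027)−1) = 0.329.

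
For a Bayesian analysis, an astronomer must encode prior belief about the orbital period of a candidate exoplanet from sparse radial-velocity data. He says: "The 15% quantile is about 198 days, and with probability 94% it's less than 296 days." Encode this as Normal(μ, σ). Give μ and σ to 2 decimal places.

μ = 237.20, σ = 37.82

For Normal(μ,σ), the p-quantile is μ + z_p·σ. Here z_{0.15} = -1.036, z_{0.94} = 1.555.
So 198 = μ − 1.036σ and 296 = μ + 1.555σ.
Subtracting: σ = (296 − 198)/(1.555 − (-1.036)) = 37.82.
Then μ = 198 − (-1.036)·37.82 = 237.20.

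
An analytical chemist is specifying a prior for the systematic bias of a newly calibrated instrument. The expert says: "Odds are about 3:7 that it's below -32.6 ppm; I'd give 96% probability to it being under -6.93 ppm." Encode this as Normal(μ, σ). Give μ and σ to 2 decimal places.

For Normal(μ,σ), the p-quantile is μ + z_p·σ. Here z_{0.3} = -0.5244, z_{0.96} = 1.751.
So -32.6 = μ − 0.5244σ and -6.93 = μ + 1.751σ.
Subtracting: σ = (-6.93 − -32.6)/(1.751 − (-0.5244)) = 11.28.
Then μ = -32.6 − (-0.5244)·11.28 = -26.68.

μ = -26.68, σ = 11.28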